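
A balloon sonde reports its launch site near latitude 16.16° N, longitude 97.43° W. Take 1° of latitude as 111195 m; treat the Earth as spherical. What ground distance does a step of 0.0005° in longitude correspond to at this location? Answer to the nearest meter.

At 16.16° a degree of longitude is 111195 × cos 16.16° ≈ 106801 m, so 0.0005° corresponds to 53.4007 m.

53 meters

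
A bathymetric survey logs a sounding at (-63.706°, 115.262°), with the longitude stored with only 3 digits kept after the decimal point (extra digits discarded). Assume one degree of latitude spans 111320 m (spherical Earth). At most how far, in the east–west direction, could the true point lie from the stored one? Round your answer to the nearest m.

Truncating at 3 decimal places can drop up to a full unit in the last place, so the longitude may be off by as much as 0.001°.
One degree of longitude at 63.706° is 111320 × cos 63.706° ≈ 111320 × 0.4430 = 49312.2 m.
So at most 0.001° × 49312.2 ≈ 49.3122 m east–west.

49 m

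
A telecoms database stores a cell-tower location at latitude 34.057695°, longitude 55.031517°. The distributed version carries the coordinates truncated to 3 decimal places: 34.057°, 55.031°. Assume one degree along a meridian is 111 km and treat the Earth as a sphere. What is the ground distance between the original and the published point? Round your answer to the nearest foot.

297 feet

The latitude changed by +0.000695° and the longitude by +0.000517°.
North–south shift: 0.000695 × 111000 = 77.145 m.
E–W at 34.057°: 0.000517° × 111000 × cos 34.057° = 0.000517 × 111000 × 0.8285 ≈ 47.544 m.
Hypotenuse of the two orthogonal shifts: √(77.145² + 47.544²) = 90.6189 m.
Converting: 90.6189 m × 3.2808 ft/m ≈ 297.31 ft.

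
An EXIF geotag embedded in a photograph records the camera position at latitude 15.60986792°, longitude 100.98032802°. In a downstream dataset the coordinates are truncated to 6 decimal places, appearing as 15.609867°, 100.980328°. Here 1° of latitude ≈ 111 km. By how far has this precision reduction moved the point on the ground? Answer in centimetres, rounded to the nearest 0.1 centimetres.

10.2 centimetres

The latitude changed by +0.00000092° and the longitude by +0.00000002°.
North–south shift: 0.00000092 × 111000 = 0.10212 m.
East–west at this latitude: 0.00000002° × 111000 × cos 15.6099° ≈ 0.00000002 × 106906 = 0.00213812 m.
Hypotenuse of the two orthogonal shifts: √(0.10212² + 0.00213812²) = 0.102142 m.
That is 0.102142 m = 10.214 cm.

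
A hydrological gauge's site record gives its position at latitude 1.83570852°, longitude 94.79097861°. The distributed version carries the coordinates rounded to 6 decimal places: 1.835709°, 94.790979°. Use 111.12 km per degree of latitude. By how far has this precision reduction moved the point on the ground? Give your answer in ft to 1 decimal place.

Δlat = 1.83570852 − 1.835709 = -0.00000048°; Δlon = 94.79097861 − 94.790979 = -0.00000039°.
North–south shift: -0.00000048 × 111120 = -0.0533376 m.
E–W at 1.83571°: -0.00000039° × 111120 × cos 1.83571° = -0.00000039 × 111120 × 0.9995 ≈ -0.0433146 m.
Hypotenuse of the two orthogonal shifts: √(0.0533376² + 0.0433146²) = 0.0687099 m.
In feet: 0.0687099 m ÷ 0.3048 ≈ 0.22543 ft.

0.2 ft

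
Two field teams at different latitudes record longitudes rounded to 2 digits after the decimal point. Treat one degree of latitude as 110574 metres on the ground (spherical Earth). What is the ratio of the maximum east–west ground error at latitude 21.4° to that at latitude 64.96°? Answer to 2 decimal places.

Rounding to 2 decimal places leaves the longitude within ±0.005° of the true value.
At 21.4°: 0.005° × 110574 × cos 21.4° = 0.005 × 110574 × 0.9311 ≈ 514.75 m.
Error at 64.96° = 0.005° × 110574 × cos 64.96° ≈ 552.87 × 0.4233 = 234 m.
The ratio reduces to cos 21.4° / cos 64.96° = 0.9311/0.4233 ≈ 2.1998.

2.20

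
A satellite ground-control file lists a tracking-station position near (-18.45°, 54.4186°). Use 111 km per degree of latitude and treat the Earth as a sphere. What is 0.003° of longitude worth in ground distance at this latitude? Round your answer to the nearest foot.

One degree of longitude here spans 111000 × cos 18.45° = 111000 × 0.9486 ≈ 105295 m; 0.003° of that is 315.884 m.
Converting: 315.884 m × 3.2808 ft/m ≈ 1036.4 ft.

1036 feet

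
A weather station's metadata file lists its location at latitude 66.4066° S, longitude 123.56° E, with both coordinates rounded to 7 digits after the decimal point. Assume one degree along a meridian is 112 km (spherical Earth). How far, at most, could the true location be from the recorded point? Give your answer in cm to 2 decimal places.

0.60 cm

Rounding to 7 decimal places leaves each coordinate within ±5e-08° of the true value.
Latitude error → 5e-08 × 112000 = 0.0056 m along the meridian.
East–west component at 66.4066°: 5e-08° × 112000 × cos 66.4066° ≈ 5e-08 × 44827.3 ≈ 0.00224136 m.
The two errors are perpendicular, so the maximum displacement is √(0.0056² + 0.00224136²) ≈ 0.00603189 m.
That is 0.00603189 m = 0.60319 cm.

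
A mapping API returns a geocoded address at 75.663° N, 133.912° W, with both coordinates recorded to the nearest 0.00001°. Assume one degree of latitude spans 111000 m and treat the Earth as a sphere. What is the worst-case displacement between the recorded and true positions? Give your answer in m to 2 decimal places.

0.57 m

Rounding to 5 decimal places leaves each coordinate within ±5e-06° of the true value.
Latitude error → 5e-06 × 111000 = 0.555 m along the meridian.
E–W at 75.663°: 5e-06° × 111000 × cos 75.663° = 5e-06 × 111000 × 0.2476 ≈ 0.137432 m.
Worst case both components are at the extreme and orthogonal: √(0.555² + 0.137432²) ≈ 0.571763 m.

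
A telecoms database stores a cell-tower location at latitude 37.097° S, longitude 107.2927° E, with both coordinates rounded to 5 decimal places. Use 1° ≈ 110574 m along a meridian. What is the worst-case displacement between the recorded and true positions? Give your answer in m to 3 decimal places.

Rounding to 5 decimal places leaves each coordinate within ±5e-06° of the true value.
North–south component: 5e-06° × 110574 = 0.55287 m.
Longitude error → 5e-06 × 110574 × cos 37.097° = 5e-06 × 110574 × 0.7976 ≈ 0.440978 m.
The two errors are perpendicular, so the maximum displacement is √(0.55287² + 0.440978²) ≈ 0.707196 m.

0.707 m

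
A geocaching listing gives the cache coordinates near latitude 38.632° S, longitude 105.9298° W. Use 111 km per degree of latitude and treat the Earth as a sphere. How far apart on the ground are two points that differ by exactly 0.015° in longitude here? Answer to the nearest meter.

1301 meters

At 38.632° a degree of longitude is 111000 × cos 38.632° ≈ 86710.1 m, so 0.015° corresponds to 1300.65 m.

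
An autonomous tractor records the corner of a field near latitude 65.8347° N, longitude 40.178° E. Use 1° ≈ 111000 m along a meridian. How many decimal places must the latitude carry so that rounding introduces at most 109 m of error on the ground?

3

One degree of latitude covers 111000 m.
Rounding to N decimal places gives at most 0.5 × 10⁻ᴺ degrees of error, i.e. 0.5 × 10⁻ᴺ × 111000 m.
Setting 55500 × 10⁻ᴺ ≤ 109 gives 10ᴺ ≥ 509.2, i.e. N ≥ 2.71.
At 2 places the error can reach 555 m, but 3 places keeps it to 55.5 m.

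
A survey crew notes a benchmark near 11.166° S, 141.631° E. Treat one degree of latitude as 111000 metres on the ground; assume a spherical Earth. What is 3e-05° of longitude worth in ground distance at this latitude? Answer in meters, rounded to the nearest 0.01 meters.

3.27 meters

3e-05° of longitude at 11.166° is 3e-05 × 111000 × cos 11.166° ≈ 3e-05 × 108899 = 3.26696 m.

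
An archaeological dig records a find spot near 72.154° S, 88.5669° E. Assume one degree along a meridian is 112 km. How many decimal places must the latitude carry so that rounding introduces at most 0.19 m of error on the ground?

6 decimal places

One degree of latitude covers 112000 m.
Rounding to N decimal places gives at most 0.5 × 10⁻ᴺ degrees of error, i.e. 0.5 × 10⁻ᴺ × 112000 m.
Need 0.5 × 112000 × 10⁻ᴺ ≤ 0.19 → 10⁻ᴺ ≤ 3.393e-06, so N ≥ 5.47.
So 6 decimal places suffice (0.056 m); 5 would allow up to 0.56 m.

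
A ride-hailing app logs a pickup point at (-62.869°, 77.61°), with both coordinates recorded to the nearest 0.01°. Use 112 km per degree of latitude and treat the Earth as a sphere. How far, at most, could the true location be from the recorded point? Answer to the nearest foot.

2019 feet

Rounding to 2 decimal places leaves each coordinate within ±0.005° of the true value.
N–S: 0.005° × 112000 m/° = 560 m.
Longitude error → 0.005 × 112000 × cos 62.869° = 0.005 × 112000 × 0.4560 ≈ 255.375 m.
Worst case both components are at the extreme and orthogonal: √(560² + 255.375²) ≈ 615.481 m.
In feet: 615.481 m ÷ 0.3048 ≈ 2019.3 ft.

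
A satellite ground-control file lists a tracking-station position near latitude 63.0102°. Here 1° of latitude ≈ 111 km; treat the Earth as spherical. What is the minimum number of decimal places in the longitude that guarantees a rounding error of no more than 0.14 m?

6

At 63.0102° one degree of longitude covers 111000 × cos 63.0102° ≈ 111000 × 0.4538 ≈ 50375.3 m.
Rounding to N decimal places gives at most 0.5 × 10⁻ᴺ degrees of error, i.e. 0.5 × 10⁻ᴺ × 50375.3 m.
Need 0.5 × 50375.3 × 10⁻ᴺ ≤ 0.14 → 10⁻ᴺ ≤ 5.558e-06, so N ≥ 5.26.
At 5 places the error can reach 0.252 m, but 6 places keeps it to 0.0252 m.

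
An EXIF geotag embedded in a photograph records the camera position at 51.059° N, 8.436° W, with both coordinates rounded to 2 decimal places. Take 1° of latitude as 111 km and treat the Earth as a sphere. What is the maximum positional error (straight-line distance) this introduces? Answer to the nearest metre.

Rounding to 2 decimal places leaves each coordinate within ±0.005° of the true value.
North–south component: 0.005° × 111000 = 555 m.
Longitude error → 0.005 × 111000 × cos 51.059° = 0.005 × 111000 × 0.6285 ≈ 348.828 m.
Combining orthogonally: (555² + 348.828²)^½ ≈ 655.52 m.

656 metres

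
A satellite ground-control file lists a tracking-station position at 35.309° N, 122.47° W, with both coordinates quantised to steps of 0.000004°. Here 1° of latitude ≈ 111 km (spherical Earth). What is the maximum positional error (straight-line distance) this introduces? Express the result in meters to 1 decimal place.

With a 0.000004° grid the true value lies within half a step, ±0.000004°/2 = ±2e-06°, of the stored one.
Latitude error → 2e-06 × 111000 = 0.222 m along the meridian.
Longitude error → 2e-06 × 111000 × cos 35.309° = 2e-06 × 111000 × 0.8160 ≈ 0.181162 m.
Worst case both components are at the extreme and orthogonal: √(0.222² + 0.181162²) ≈ 0.286538 m.

0.3 meters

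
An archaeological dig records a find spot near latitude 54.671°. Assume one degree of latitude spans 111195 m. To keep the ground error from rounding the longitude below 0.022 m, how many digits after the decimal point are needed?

At 54.671° one degree of longitude covers 111195 × cos 54.671° ≈ 111195 × 0.5783 ≈ 64300.8 m.
With N decimal places the half-ulp bound is 0.5·10⁻ᴺ°, or 0.5·10⁻ᴺ × 64300.8 m on the ground.
Setting 32150.4 × 10⁻ᴺ ≤ 0.022 gives 10ᴺ ≥ 1.461e+06, i.e. N ≥ 6.16.
At 6 places the error can reach 0.0322 m, but 7 places keeps it to 0.00322 m.

7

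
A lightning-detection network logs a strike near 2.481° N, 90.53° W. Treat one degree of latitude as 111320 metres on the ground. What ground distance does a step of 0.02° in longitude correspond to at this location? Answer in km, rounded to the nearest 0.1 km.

2.2 km

At 2.481° a degree of longitude is 111320 × cos 2.481° ≈ 111216 m, so 0.02° corresponds to 2224.31 m.
That is 2224.31 m = 2.2243 km.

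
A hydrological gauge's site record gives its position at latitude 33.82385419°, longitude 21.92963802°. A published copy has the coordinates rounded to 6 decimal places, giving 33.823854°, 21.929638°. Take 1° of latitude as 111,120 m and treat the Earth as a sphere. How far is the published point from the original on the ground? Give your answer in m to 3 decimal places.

The latitude changed by +0.00000019° and the longitude by +0.00000002°.
N–S: 0.00000019° × 111120 m/° = 0.0211128 m.
East–west at this latitude: 0.00000002° × 111120 × cos 33.8239° ≈ 0.00000002 × 92313.3 = 0.00184626 m.
Distance: √(0.0211128² + 0.00184626²) ≈ 0.0211934 m.

0.021 m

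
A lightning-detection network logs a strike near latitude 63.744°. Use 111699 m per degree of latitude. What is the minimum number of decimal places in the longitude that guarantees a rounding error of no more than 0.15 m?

At 63.744° one degree of longitude covers 111699 × cos 63.744° ≈ 111699 × 0.4424 ≈ 49413.7 m.
N decimal places → at most half a unit in the last place, 0.5 × 10⁻ᴺ° = 49413.7/2 × 10⁻ᴺ m.
Setting 24706.8 × 10⁻ᴺ ≤ 0.15 gives 10ᴺ ≥ 1.647e+05, i.e. N ≥ 5.22.
N = 5 would give 0.247 m (too coarse); N = 6 gives 0.0247 m ≤ 0.15 m.

6 decimal places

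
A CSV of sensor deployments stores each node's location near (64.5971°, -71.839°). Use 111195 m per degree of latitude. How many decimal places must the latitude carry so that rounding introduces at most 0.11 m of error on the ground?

One degree of latitude covers 111195 m.
Rounding to N decimal places gives at most 0.5 × 10⁻ᴺ degrees of error, i.e. 0.5 × 10⁻ᴺ × 111195 m.
Need 0.5 × 111195 × 10⁻ᴺ ≤ 0.11 → 10⁻ᴺ ≤ 1.979e-06, so N ≥ 5.70.
At 5 places the error can reach 0.556 m, but 6 places keeps it to 0.0556 m.

6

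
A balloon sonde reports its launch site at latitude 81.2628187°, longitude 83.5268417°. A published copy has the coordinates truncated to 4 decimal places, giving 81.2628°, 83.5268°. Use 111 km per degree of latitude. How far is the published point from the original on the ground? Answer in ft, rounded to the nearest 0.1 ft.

7.2 ft

Δlat = 81.2628187 − 81.2628 = +0.0000187°; Δlon = 83.5268417 − 83.5268 = +0.0000417°.
N–S: 0.0000187° × 111000 m/° = 2.0757 m.
East–west at this latitude: 0.0000417° × 111000 × cos 81.2628° ≈ 0.0000417 × 16861.2 = 0.703111 m.
Hypotenuse of the two orthogonal shifts: √(2.0757² + 0.703111²) = 2.19155 m.
Converting: 2.19155 m × 3.2808 ft/m ≈ 7.1901 ft.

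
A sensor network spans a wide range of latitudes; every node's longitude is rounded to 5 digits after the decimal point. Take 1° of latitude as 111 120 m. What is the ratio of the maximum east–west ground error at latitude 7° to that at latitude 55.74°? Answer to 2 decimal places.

Rounding to 5 decimal places leaves the longitude within ±5e-06° of the true value.
Error at 7° = 5e-06° × 111120 × cos 7° ≈ 0.5556 × 0.9925 = 0.55146 m.
Error at 55.74° = 5e-06° × 111120 × cos 55.74° ≈ 0.5556 × 0.5629 = 0.31277 m.
Ratio: 0.55146 / 0.31277 = cos 7° / cos 55.74° ≈ 1.7631.

1.76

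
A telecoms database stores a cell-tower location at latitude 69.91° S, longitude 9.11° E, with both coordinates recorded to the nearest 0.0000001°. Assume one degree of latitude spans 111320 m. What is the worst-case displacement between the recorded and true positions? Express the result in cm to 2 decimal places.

0.59 cm

Rounding to 7 decimal places leaves each coordinate within ±5e-08° of the true value.
N–S: 5e-08° × 111320 m/° = 0.005566 m.
Longitude error → 5e-08 × 111320 × cos 69.91° = 5e-08 × 111320 × 0.3435 ≈ 0.0019119 m.
Combining orthogonally: (0.005566² + 0.0019119²)^½ ≈ 0.00588521 m.
That is 0.00588521 m = 0.58852 cm.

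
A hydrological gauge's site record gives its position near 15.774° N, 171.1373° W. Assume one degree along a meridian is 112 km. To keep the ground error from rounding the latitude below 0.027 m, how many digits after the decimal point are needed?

7

One degree of latitude covers 112000 m.
N decimal places → at most half a unit in the last place, 0.5 × 10⁻ᴺ° = 112000/2 × 10⁻ᴺ m.
Need 0.5 × 112000 × 10⁻ᴺ ≤ 0.027 → 10⁻ᴺ ≤ 4.821e-07, so N ≥ 6.32.
At 6 places the error can reach 0.056 m, but 7 places keeps it to 0.0056 m.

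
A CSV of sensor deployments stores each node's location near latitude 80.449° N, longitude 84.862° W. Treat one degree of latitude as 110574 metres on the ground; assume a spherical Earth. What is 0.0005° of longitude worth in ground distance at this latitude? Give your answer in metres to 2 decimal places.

0.0005° of longitude at 80.449° is 0.0005 × 110574 × cos 80.449° ≈ 0.0005 × 18347 = 9.17352 m.

9.17 metres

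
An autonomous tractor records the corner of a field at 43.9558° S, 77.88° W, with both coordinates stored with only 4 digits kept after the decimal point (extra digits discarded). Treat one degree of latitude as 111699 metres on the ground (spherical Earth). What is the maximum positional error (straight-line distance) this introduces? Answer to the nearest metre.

14 metres

Truncating at 4 decimal places can drop up to a full unit in the last place, so each coordinate may be off by as much as 0.0001°.
N–S: 0.0001° × 111699 m/° = 11.1699 m.
E–W at 43.9558°: 0.0001° × 111699 × cos 43.9558° = 0.0001 × 111699 × 0.7199 ≈ 8.04094 m.
Worst case both components are at the extreme and orthogonal: √(11.1699² + 8.04094²) ≈ 13.7631 m.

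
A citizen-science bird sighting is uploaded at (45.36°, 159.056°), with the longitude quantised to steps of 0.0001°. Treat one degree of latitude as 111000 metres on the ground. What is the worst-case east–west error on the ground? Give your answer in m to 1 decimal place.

With a 0.0001° grid the true value lies within half a step, ±0.0001°/2 = ±5e-05°, of the stored one.
At latitude 45.36° a degree of longitude spans 111000 m × cos 45.36° = 111000 × 0.7026 ≈ 77994.1 m.
East–west error: 5e-05° × 77994.1 m/° ≈ 3.89971 m.

3.9 m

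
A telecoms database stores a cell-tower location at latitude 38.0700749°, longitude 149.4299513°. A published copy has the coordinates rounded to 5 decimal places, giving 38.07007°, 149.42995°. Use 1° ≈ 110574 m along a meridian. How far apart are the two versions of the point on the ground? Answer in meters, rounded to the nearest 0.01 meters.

0.55 meters

Δlat = 38.0700749 − 38.07007 = +0.0000049°; Δlon = 149.4299513 − 149.42995 = +0.0000013°.
North–south shift: 0.0000049 × 110574 = 0.541813 m.
E–W at 38.0701°: 0.0000013° × 110574 × cos 38.0701° = 0.0000013 × 110574 × 0.7873 ≈ 0.113165 m.
Hypotenuse of the two orthogonal shifts: √(0.541813² + 0.113165²) = 0.553505 m.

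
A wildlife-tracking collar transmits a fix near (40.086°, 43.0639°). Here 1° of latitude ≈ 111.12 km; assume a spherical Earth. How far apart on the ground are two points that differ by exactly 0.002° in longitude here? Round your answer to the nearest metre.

170 metres

0.002° of longitude at 40.086° is 0.002 × 111120 × cos 40.086° ≈ 0.002 × 85015.6 = 170.031 m.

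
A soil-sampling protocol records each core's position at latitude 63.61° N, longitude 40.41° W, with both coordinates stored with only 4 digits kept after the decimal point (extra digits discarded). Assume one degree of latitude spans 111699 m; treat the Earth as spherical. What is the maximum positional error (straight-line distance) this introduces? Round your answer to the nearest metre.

Truncating at 4 decimal places can drop up to a full unit in the last place, so each coordinate may be off by as much as 0.0001°.
North–south component: 0.0001° × 111699 = 11.1699 m.
East–west component at 63.61°: 0.0001° × 111699 × cos 63.61° ≈ 0.0001 × 49647.8 ≈ 4.96478 m.
Worst case both components are at the extreme and orthogonal: √(11.1699² + 4.96478²) ≈ 12.2236 m.

12 metres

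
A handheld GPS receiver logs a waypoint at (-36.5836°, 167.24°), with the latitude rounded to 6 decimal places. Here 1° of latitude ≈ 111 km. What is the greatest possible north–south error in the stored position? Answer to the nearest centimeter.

Rounding to 6 decimal places leaves the latitude within ±5e-07° of the true value.
Along the meridian that is 5e-07° × 111000 m/° = 0.0555 m.
That is 0.0555 m = 5.55 cm.

6 centimeters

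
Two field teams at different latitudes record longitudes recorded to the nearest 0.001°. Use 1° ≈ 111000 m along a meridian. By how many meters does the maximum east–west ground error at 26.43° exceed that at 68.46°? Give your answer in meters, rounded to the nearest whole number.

Rounding to 3 decimal places leaves the longitude within ±0.0005° of the true value.
Error at 26.43° = 0.0005° × 111000 × cos 26.43° ≈ 55.5 × 0.8955 = 49.699 m.
At 68.46°: 0.0005° × 111000 × cos 68.46° = 0.0005 × 111000 × 0.3672 ≈ 20.377 m.
So the lower-latitude error exceeds the higher by 49.699 − 20.377 = 29.322 m.

29 meters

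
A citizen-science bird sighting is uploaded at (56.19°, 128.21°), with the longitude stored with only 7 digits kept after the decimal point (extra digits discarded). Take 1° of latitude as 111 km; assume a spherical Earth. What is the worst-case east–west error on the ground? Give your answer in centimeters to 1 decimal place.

0.6 centimeters

Truncating at 7 decimal places can drop up to a full unit in the last place, so the longitude may be off by as much as 1e-07°.
At latitude 56.19° a degree of longitude spans 111000 m × cos 56.19° = 111000 × 0.5564 ≈ 61764.9 m.
So at most 1e-07° × 61764.9 ≈ 0.00617649 m east–west.
That is 0.00617649 m = 0.61765 cm.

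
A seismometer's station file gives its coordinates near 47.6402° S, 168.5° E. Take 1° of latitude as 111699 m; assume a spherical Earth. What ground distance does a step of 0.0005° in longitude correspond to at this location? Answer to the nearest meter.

38 meters

One degree of longitude here spans 111699 × cos 47.6402° = 111699 × 0.6738 ≈ 75261 m; 0.0005° of that is 37.6305 m.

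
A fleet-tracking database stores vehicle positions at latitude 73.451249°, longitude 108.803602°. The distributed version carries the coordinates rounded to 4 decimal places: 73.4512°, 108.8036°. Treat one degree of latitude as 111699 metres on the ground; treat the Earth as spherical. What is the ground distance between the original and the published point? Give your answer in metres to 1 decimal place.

5.5 metres

The latitude changed by +0.000049° and the longitude by +0.000002°.
North–south shift: 0.000049 × 111699 = 5.47325 m.
E–W at 73.4512°: 0.000002° × 111699 × cos 73.4512° = 0.000002 × 111699 × 0.2848 ≈ 0.0636309 m.
Combined displacement = (5.47325² + 0.0636309²)^½ ≈ 5.47362 m.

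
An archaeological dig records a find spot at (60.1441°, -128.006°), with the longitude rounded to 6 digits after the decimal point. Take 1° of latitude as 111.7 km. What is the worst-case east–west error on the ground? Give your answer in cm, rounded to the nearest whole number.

Rounding to 6 decimal places leaves the longitude within ±5e-07° of the true value.
One degree of longitude at 60.1441° is 111700 × cos 60.1441° ≈ 111700 × 0.4978 = 55606.5 m.
Maximum E–W displacement: 5e-07 × 55606.5 = 0.0278033 m.
That is 0.0278033 m = 2.7803 cm.

3 cm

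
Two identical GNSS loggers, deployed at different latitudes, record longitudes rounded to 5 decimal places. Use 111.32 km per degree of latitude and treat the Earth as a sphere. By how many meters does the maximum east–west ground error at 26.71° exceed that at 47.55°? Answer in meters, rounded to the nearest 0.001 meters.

Rounding to 5 decimal places leaves the longitude within ±5e-06° of the true value.
Error at 26.71° = 5e-06° × 111320 × cos 26.71° ≈ 0.5566 × 0.8933 = 0.49721 m.
Error at 47.55° = 5e-06° × 111320 × cos 47.55° ≈ 0.5566 × 0.6749 = 0.37568 m.
Difference: 0.49721 − 0.37568 = 0.12153 m.

0.122 meters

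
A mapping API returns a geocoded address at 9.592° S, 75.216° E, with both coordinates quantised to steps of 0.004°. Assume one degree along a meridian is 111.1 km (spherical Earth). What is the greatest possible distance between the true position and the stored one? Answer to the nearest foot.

With a 0.004° grid the true value lies within half a step, ±0.004°/2 = ±0.002°, of the stored one.
Latitude error → 0.002 × 111100 = 222.2 m along the meridian.
E–W at 9.592°: 0.002° × 111100 × cos 9.592° = 0.002 × 111100 × 0.9860 ≈ 219.093 m.
Worst case both components are at the extreme and orthogonal: √(222.2² + 219.093²) ≈ 312.049 m.
Converting: 312.049 m × 3.2808 ft/m ≈ 1023.8 ft.

1024 feet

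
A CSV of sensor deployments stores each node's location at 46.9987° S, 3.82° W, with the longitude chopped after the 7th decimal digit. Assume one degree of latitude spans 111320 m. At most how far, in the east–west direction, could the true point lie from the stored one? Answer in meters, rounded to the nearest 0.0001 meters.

0.0076 meters

Truncating at 7 decimal places can drop up to a full unit in the last place, so the longitude may be off by as much as 1e-07°.
Parallels shrink by cos φ, so at 46.9987° a degree of longitude is 111320 × 0.6820 ≈ 75921.9 m.
East–west error: 1e-07° × 75921.9 m/° ≈ 0.00759219 m.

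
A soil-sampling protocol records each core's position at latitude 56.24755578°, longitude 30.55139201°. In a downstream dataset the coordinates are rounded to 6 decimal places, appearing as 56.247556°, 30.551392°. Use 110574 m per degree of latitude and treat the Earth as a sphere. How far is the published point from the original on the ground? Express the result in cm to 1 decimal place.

Δlat = 56.24755578 − 56.247556 = -0.00000022°; Δlon = 30.55139201 − 30.551392 = +0.00000001°.
North–south shift: -0.00000022 × 110574 = -0.0243263 m.
East–west at this latitude: 0.00000001° × 110574 × cos 56.2476° ≈ 0.00000001 × 61435.5 = 0.000614355 m.
Hypotenuse of the two orthogonal shifts: √(0.0243263² + 0.000614355²) = 0.024334 m.
That is 0.024334 m = 2.4334 cm.

2.4 cm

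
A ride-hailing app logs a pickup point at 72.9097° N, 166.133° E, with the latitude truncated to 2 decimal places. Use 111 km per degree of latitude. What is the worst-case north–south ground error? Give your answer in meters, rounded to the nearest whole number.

1110 meters

Truncating at 2 decimal places can drop up to a full unit in the last place, so the latitude may be off by as much as 0.01°.
North–south distance: 0.01° × 111000 m/° = 1110 m.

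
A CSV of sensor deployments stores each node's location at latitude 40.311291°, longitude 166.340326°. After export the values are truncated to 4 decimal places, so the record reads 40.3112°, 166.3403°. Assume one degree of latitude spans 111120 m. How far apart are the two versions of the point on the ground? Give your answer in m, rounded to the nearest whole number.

The latitude changed by +0.000091° and the longitude by +0.000026°.
North–south shift: 0.000091 × 111120 = 10.1119 m.
E–W at 40.3112°: 0.000026° × 111120 × cos 40.3112° = 0.000026 × 111120 × 0.7625 ≈ 2.20308 m.
Distance: √(10.1119² + 2.20308²) ≈ 10.3491 m.

10 m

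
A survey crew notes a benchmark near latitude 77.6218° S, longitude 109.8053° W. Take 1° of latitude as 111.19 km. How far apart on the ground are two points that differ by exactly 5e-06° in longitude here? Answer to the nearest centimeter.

12 centimeters

At 77.6218° a degree of longitude is 111190 × cos 77.6218° ≈ 23835.1 m, so 5e-06° corresponds to 0.119176 m.
That is 0.119176 m = 11.918 cm.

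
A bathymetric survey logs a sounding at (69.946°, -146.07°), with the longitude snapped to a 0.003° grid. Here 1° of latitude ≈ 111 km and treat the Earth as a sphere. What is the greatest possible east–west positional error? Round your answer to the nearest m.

57 m

With a 0.003° grid the true value lies within half a step, ±0.003°/2 = ±0.0015°, of the stored one.
One degree of longitude at 69.946° is 111000 × cos 69.946° ≈ 111000 × 0.3429 = 38062.5 m.
East–west error: 0.0015° × 38062.5 m/° ≈ 57.0938 m.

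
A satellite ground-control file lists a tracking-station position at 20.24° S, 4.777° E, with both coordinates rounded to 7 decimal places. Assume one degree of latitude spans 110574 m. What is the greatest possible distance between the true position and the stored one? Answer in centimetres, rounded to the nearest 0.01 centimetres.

0.76 centimetres

Rounding to 7 decimal places leaves each coordinate within ±5e-08° of the true value.
North–south component: 5e-08° × 110574 = 0.0055287 m.
E–W at 20.24°: 5e-08° × 110574 × cos 20.24° = 5e-08 × 110574 × 0.9383 ≈ 0.00518731 m.
Combining orthogonally: (0.0055287² + 0.00518731²)^½ ≈ 0.00758121 m.
That is 0.00758121 m = 0.75812 cm.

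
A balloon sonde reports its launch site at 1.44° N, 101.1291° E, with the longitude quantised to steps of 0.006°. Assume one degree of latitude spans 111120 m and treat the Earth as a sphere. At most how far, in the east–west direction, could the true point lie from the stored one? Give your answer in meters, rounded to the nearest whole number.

With a 0.006° grid the true value lies within half a step, ±0.006°/2 = ±0.003°, of the stored one.
At latitude 1.44° a degree of longitude spans 111120 m × cos 1.44° = 111120 × 0.9997 ≈ 111085 m.
Maximum E–W displacement: 0.003 × 111085 = 333.255 m.

333 meters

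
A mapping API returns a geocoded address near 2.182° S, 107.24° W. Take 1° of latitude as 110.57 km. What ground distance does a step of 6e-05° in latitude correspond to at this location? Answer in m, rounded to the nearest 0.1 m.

6e-05° × 110570 m/° = 6.6342 m.

6.6 m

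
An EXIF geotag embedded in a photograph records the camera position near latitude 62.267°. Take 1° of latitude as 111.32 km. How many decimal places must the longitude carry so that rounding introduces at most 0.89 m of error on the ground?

At 62.267° one degree of longitude covers 111320 × cos 62.267° ≈ 111320 × 0.4654 ≈ 51803 m.
With N decimal places the half-ulp bound is 0.5·10⁻ᴺ°, or 0.5·10⁻ᴺ × 51803 m on the ground.
Need 0.5 × 51803 × 10⁻ᴺ ≤ 0.89 → 10⁻ᴺ ≤ 3.436e-05, so N ≥ 4.46.
At 4 places the error can reach 2.59 m, but 5 places keeps it to 0.259 m.

5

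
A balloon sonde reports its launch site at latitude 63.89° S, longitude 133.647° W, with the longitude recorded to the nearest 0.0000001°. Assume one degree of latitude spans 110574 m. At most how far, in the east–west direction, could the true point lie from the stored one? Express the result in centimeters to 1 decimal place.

0.2 centimeters

Rounding to 7 decimal places leaves the longitude within ±5e-08° of the true value.
One degree of longitude at 63.89° is 110574 × cos 63.89° ≈ 110574 × 0.4401 = 48663.2 m.
East–west error: 5e-08° × 48663.2 m/° ≈ 0.00243316 m.
That is 0.00243316 m = 0.24332 cm.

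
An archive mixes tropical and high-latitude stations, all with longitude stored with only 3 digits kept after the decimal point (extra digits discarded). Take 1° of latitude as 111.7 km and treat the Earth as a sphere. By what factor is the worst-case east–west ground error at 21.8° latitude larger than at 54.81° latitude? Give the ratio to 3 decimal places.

1.611

Truncating at 3 decimal places can drop up to a full unit in the last place, so the longitude may be off by as much as 0.001°.
Error at 21.8° = 0.001° × 111700 × cos 21.8° ≈ 111.7 × 0.9285 = 103.71 m.
Error at 54.81° = 0.001° × 111700 × cos 54.81° ≈ 111.7 × 0.5763 = 64.372 m.
Ratio: 103.71 / 64.372 = cos 21.8° / cos 54.81° ≈ 1.6111.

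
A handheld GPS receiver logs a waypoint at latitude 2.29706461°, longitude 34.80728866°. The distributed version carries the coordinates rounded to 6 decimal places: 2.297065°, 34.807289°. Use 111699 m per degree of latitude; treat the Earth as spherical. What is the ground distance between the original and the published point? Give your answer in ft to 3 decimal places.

Δlat = 2.29706461 − 2.297065 = -0.00000039°; Δlon = 34.80728866 − 34.807289 = -0.00000034°.
North–south shift: -0.00000039 × 111699 = -0.0435626 m.
E–W at 2.29706°: -0.00000034° × 111699 × cos 2.29706° = -0.00000034 × 111699 × 0.9992 ≈ -0.0379471 m.
Combined displacement = (0.0435626² + 0.0379471²)^½ ≈ 0.0577727 m.
Converting: 0.0577727 m × 3.2808 ft/m ≈ 0.18954 ft.

0.190 ft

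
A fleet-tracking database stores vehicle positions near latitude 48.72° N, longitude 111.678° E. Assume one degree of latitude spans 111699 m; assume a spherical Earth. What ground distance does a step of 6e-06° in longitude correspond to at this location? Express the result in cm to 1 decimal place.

44.2 cm

One degree of longitude here spans 111699 × cos 48.72° = 111699 × 0.6597 ≈ 73692.2 m; 6e-06° of that is 0.442153 m.
That is 0.442153 m = 44.215 cm.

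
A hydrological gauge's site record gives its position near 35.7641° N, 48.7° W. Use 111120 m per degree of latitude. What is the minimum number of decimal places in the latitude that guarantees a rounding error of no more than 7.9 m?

One degree of latitude covers 111120 m.
With N decimal places the half-ulp bound is 0.5·10⁻ᴺ°, or 0.5·10⁻ᴺ × 111120 m on the ground.
Need 0.5 × 111120 × 10⁻ᴺ ≤ 7.9 → 10⁻ᴺ ≤ 1.422e-04, so N ≥ 3.85.
N = 3 would give 55.6 m (too coarse); N = 4 gives 5.56 m ≤ 7.9 m.

4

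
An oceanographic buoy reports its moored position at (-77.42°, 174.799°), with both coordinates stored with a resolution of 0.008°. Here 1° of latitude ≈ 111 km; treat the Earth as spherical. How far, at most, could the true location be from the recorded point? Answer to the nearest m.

454 m

With a 0.008° grid the true value lies within half a step, ±0.008°/2 = ±0.004°, of the stored one.
N–S: 0.004° × 111000 m/° = 444 m.
Longitude error → 0.004 × 111000 × cos 77.42° = 0.004 × 111000 × 0.2178 ≈ 96.7043 m.
The two errors are perpendicular, so the maximum displacement is √(444² + 96.7043²) ≈ 454.409 m.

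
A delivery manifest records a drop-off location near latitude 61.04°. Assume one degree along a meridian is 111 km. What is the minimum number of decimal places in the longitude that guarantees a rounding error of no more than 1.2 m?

5 decimal places

At 61.04° one degree of longitude covers 111000 × cos 61.04° ≈ 111000 × 0.4842 ≈ 53746.1 m.
Rounding to N decimal places gives at most 0.5 × 10⁻ᴺ degrees of error, i.e. 0.5 × 10⁻ᴺ × 53746.1 m.
Setting 26873 × 10⁻ᴺ ≤ 1.2 gives 10ᴺ ≥ 2.239e+04, i.e. N ≥ 4.35.
N = 4 would give 2.69 m (too coarse); N = 5 gives 0.269 m ≤ 1.2 m.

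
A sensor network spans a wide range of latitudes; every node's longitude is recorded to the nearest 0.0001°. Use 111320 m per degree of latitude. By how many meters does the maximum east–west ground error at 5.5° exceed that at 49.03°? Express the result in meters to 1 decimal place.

Rounding to 4 decimal places leaves the longitude within ±5e-05° of the true value.
Error at 5.5° = 5e-05° × 111320 × cos 5.5° ≈ 5.566 × 0.9954 = 5.5404 m.
Error at 49.03° = 5e-05° × 111320 × cos 49.03° ≈ 5.566 × 0.6557 = 3.6494 m.
Difference: 5.5404 − 3.6494 = 1.891 m.

1.9 meters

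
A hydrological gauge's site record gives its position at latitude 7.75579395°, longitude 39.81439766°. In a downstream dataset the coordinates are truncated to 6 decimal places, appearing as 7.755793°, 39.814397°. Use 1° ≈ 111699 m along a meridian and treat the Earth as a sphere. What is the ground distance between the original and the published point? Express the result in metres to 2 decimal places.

Δlat = 7.75579395 − 7.755793 = +0.00000095°; Δlon = 39.81439766 − 39.814397 = +0.00000066°.
North–south shift: 0.00000095 × 111699 = 0.106114 m.
E–W at 7.75579°: 0.00000066° × 111699 × cos 7.75579° = 0.00000066 × 111699 × 0.9909 ≈ 0.073047 m.
Combined displacement = (0.106114² + 0.073047²)^½ ≈ 0.128826 m.

0.13 metres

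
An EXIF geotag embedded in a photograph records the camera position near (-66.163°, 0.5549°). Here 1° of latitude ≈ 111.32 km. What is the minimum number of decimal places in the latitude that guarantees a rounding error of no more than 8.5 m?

One degree of latitude covers 111320 m.
With N decimal places the half-ulp bound is 0.5·10⁻ᴺ°, or 0.5·10⁻ᴺ × 111320 m on the ground.
Setting 55660 × 10⁻ᴺ ≤ 8.5 gives 10ᴺ ≥ 6548, i.e. N ≥ 3.82.
At 3 places the error can reach 55.7 m, but 4 places keeps it to 5.57 m.

4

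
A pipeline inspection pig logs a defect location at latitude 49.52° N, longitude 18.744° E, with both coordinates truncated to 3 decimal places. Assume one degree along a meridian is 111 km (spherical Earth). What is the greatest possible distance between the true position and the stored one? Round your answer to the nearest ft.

434 ft

Truncating at 3 decimal places can drop up to a full unit in the last place, so each coordinate may be off by as much as 0.001°.
Latitude error → 0.001 × 111000 = 111 m along the meridian.
East–west component at 49.52°: 0.001° × 111000 × cos 49.52° ≈ 0.001 × 72059.3 ≈ 72.0593 m.
Worst case both components are at the extreme and orthogonal: √(111² + 72.0593²) ≈ 132.339 m.
Converting: 132.339 m × 3.2808 ft/m ≈ 434.18 ft.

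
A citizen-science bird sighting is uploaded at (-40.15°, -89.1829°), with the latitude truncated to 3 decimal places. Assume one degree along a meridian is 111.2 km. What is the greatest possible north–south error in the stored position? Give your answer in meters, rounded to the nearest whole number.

Truncating at 3 decimal places can drop up to a full unit in the last place, so the latitude may be off by as much as 0.001°.
North–south distance: 0.001° × 111200 m/° = 111.2 m.

111 meters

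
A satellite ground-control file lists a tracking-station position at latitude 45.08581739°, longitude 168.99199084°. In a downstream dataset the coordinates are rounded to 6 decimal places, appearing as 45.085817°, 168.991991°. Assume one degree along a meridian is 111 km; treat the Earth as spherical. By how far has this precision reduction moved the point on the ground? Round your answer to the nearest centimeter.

5 centimeters

The latitude changed by +0.00000039° and the longitude by -0.00000016°.
N–S: 0.00000039° × 111000 m/° = 0.04329 m.
East–west at this latitude: -0.00000016° × 111000 × cos 45.0858° ≈ -0.00000016 × 78371.2 = -0.0125394 m.
Hypotenuse of the two orthogonal shifts: √(0.04329² + 0.0125394²) = 0.0450695 m.
That is 0.0450695 m = 4.507 cm.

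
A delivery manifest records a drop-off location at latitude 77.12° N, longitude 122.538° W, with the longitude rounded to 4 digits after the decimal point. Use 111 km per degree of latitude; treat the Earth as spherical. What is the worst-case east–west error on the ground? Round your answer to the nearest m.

Rounding to 4 decimal places leaves the longitude within ±5e-05° of the true value.
At latitude 77.12° a degree of longitude spans 111000 m × cos 77.12° = 111000 × 0.2229 ≈ 24743 m.
East–west error: 5e-05° × 24743 m/° ≈ 1.23715 m.

1 m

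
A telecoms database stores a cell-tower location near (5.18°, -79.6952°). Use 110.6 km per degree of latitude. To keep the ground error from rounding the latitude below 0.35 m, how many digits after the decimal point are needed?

6 decimal places

One degree of latitude covers 110600 m.
With N decimal places the half-ulp bound is 0.5·10⁻ᴺ°, or 0.5·10⁻ᴺ × 110600 m on the ground.
Need 0.5 × 110600 × 10⁻ᴺ ≤ 0.35 → 10⁻ᴺ ≤ 6.329e-06, so N ≥ 5.20.
At 5 places the error can reach 0.553 m, but 6 places keeps it to 0.0553 m.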